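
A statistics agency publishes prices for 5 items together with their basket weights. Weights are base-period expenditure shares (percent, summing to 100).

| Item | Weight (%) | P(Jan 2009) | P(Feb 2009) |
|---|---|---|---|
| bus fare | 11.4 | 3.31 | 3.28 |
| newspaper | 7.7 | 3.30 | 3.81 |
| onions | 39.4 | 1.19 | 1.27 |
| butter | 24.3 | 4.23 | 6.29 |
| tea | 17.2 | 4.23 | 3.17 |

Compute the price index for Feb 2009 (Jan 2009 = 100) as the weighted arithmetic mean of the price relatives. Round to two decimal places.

111.26

bus fare: 11.4 × (3.28/3.31) = 11.4 × 0.990937 = 11.2967
newspaper: 7.7 × (3.81/3.30) = 7.7 × 1.154545 = 8.8900
onions: 39.4 × (1.27/1.19) = 39.4 × 1.067227 = 42.0487
butter: 24.3 × (6.29/4.23) = 24.3 × 1.486998 = 36.1340
tea: 17.2 × (3.17/4.23) = 17.2 × 0.749409 = 12.8898
Index = Σ wᵢ·(p₁ᵢ/p₀ᵢ) = 11.2967 + 8.8900 + 42.0487 + 36.1340 + 12.8898 = 111.2593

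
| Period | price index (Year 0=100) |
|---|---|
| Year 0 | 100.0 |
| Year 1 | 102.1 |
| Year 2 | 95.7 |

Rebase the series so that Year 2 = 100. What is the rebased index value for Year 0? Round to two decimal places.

Rebased(Year 0) = 100.0 / 95.7 × 100 = 104.4932

104.49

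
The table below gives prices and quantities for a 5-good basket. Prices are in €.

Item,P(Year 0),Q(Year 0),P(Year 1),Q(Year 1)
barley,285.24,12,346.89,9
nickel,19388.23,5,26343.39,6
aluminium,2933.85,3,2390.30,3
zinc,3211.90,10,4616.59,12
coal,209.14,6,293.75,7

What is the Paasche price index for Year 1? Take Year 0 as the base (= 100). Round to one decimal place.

Paasche price index uses current-period quantities as weights.
ΣP(Year 1)·Q(Year 1) = 346.89×9 + 26343.39×6 + 2390.30×3 + 4616.59×12 + 293.75×7 = 3122.01 + 158060.34 + 7170.9 + 55399.08 + 2056.25 = 225808.58
ΣP(Year 0)·Q(Year 1) = 285.24×9 + 19388.23×6 + 2933.85×3 + 3211.90×12 + 209.14×7 = 2567.16 + 116329.38 + 8801.55 + 38542.8 + 1463.98 = 167704.87
Index = 225808.58 / 167704.87 × 100 = 134.6464

134.6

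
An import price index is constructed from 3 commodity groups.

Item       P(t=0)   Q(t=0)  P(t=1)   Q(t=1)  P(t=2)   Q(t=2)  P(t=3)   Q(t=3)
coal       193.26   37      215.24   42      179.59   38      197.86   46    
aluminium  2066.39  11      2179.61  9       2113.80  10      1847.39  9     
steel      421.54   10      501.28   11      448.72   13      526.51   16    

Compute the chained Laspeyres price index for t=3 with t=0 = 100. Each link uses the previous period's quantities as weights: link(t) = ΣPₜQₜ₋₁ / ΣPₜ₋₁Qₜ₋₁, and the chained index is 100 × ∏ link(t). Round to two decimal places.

Link t=0→t=1:
ΣP(t=1)Q(t=0) = 215.24×37 + 2179.61×11 + 501.28×10 = 7963.88 + 23975.71 + 5012.8 = 36952.39
ΣP(t=0)Q(t=0) = 193.26×37 + 2066.39×11 + 421.54×10 = 7150.62 + 22730.29 + 4215.4 = 34096.31
link = 36952.39/34096.31 = 1.083765
Link t=1→t=2:
ΣP(t=2)Q(t=1) = 179.59×42 + 2113.80×9 + 448.72×11 = 7542.78 + 19024.2 + 4935.92 = 31502.9
ΣP(t=1)Q(t=1) = 215.24×42 + 2179.61×9 + 501.28×11 = 9040.08 + 19616.49 + 5514.08 = 34170.65
link = 31502.9/34170.65 = 0.921929
Link t=2→t=3:
ΣP(t=3)Q(t=2) = 197.86×38 + 1847.39×10 + 526.51×13 = 7518.68 + 18473.9 + 6844.63 = 32837.21
ΣP(t=2)Q(t=2) = 179.59×38 + 2113.80×10 + 448.72×13 = 6824.42 + 21138 + 5833.36 = 33795.78
link = 32837.21/33795.78 = 0.971636
Chained index = 100 × 1.083765 × 0.921929 × 0.971636 = 97.0814

97.08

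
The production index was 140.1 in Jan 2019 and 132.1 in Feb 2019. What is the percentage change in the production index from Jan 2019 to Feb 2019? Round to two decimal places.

Change = (132.1 − 140.1) / 140.1 × 100
       = -8.0 / 140.1 × 100 = -5.7102%

-5.71%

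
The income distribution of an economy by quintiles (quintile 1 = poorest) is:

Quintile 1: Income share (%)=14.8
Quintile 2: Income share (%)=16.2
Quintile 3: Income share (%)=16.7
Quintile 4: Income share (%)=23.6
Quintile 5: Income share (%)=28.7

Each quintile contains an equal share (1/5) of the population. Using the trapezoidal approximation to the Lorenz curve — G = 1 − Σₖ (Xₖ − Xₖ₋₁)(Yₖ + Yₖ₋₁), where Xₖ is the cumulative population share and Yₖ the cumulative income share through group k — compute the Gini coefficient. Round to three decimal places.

Cumulative income shares Yₖ: 0.1480, 0.3100, 0.4770, 0.7130, 1.0000
Σ (Xₖ−Xₖ₋₁)(Yₖ+Yₖ₋₁) = (1/5)(0.1480+0.0000) + (1/5)(0.3100+0.1480) + (1/5)(0.4770+0.3100) + (1/5)(0.7130+0.4770) + (1/5)(1.0000+0.7130)
  = 0.0296 + 0.0916 + 0.1574 + 0.2380 + 0.3426 = 0.8592
G = 1 − 0.8592 = 0.1408

0.141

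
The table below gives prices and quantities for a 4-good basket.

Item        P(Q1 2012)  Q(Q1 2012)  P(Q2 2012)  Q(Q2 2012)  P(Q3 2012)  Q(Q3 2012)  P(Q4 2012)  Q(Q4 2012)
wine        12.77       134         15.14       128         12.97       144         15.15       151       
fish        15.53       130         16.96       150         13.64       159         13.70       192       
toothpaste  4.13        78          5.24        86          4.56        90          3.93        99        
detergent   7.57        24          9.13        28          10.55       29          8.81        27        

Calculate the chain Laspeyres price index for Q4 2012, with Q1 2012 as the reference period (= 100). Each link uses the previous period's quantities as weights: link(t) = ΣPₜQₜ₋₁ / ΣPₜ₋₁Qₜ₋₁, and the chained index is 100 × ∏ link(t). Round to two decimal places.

Link Q1 2012→Q2 2012:
ΣP(Q2 2012)Q(Q1 2012) = 15.14×134 + 16.96×130 + 5.24×78 + 9.13×24 = 2028.76 + 2204.8 + 408.72 + 219.12 = 4861.4
ΣP(Q1 2012)Q(Q1 2012) = 12.77×134 + 15.53×130 + 4.13×78 + 7.57×24 = 1711.18 + 2018.9 + 322.14 + 181.68 = 4233.9
link = 4861.4/4233.9 = 1.148209
Link Q2 2012→Q3 2012:
ΣP(Q3 2012)Q(Q2 2012) = 12.97×128 + 13.64×150 + 4.56×86 + 10.55×28 = 1660.16 + 2046 + 392.16 + 295.4 = 4393.72
ΣP(Q2 2012)Q(Q2 2012) = 15.14×128 + 16.96×150 + 5.24×86 + 9.13×28 = 1937.92 + 2544 + 450.64 + 255.64 = 5188.2
link = 4393.72/5188.2 = 0.846868
Link Q3 2012→Q4 2012:
ΣP(Q4 2012)Q(Q3 2012) = 15.15×144 + 13.70×159 + 3.93×90 + 8.81×29 = 2181.6 + 2178.3 + 353.7 + 255.49 = 4969.09
ΣP(Q3 2012)Q(Q3 2012) = 12.97×144 + 13.64×159 + 4.56×90 + 10.55×29 = 1867.68 + 2168.76 + 410.4 + 305.95 = 4752.79
link = 4969.09/4752.79 = 1.045510
Chained index = 100 × 1.148209 × 0.846868 × 1.045510 = 101.6634

101.66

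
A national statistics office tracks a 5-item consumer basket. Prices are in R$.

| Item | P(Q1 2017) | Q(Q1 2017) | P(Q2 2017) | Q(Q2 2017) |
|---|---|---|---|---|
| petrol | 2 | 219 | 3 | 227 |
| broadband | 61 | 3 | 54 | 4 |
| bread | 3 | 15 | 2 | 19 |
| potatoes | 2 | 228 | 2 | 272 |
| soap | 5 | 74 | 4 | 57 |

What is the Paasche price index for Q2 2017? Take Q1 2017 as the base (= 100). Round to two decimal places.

107.77

Paasche price index uses current-period quantities as weights.
ΣP(Q2 2017)·Q(Q2 2017) = 3×227 + 54×4 + 2×19 + 2×272 + 4×57 = 681 + 216 + 38 + 544 + 228 = 1707
ΣP(Q1 2017)·Q(Q2 2017) = 2×227 + 61×4 + 3×19 + 2×272 + 5×57 = 454 + 244 + 57 + 544 + 285 = 1584
Index = 1707 / 1584 × 100 = 107.7652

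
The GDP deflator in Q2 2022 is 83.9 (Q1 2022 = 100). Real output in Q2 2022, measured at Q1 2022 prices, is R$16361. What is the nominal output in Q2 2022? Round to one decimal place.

13726.9

Nominal = Real × (Index/100) = 16361 × (83.9/100)
        = 16361 × 0.839 = 13726.8790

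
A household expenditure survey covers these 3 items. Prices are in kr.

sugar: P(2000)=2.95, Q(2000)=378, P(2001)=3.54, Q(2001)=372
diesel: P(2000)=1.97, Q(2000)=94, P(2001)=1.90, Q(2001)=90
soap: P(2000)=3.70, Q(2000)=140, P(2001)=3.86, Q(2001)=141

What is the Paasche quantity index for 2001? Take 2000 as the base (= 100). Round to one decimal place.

98.8

Paasche quantity index uses current-period prices as weights.
ΣP(2001)·Q(2001) = 3.54×372 + 1.90×90 + 3.86×141 = 1316.88 + 171 + 544.26 = 2032.14
ΣP(2001)·Q(2000) = 3.54×378 + 1.90×94 + 3.86×140 = 1338.12 + 178.6 + 540.4 = 2057.12
Index = 2032.14 / 2057.12 × 100 = 98.7857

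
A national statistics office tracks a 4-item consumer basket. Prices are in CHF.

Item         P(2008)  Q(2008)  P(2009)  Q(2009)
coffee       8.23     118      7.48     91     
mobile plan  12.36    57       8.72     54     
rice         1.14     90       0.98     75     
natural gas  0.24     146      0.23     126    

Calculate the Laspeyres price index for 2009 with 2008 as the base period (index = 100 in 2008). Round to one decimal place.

Laspeyres price index uses base-period quantities as weights.
ΣP(2009)·Q(2008) = 7.48×118 + 8.72×57 + 0.98×90 + 0.23×146 = 882.64 + 497.04 + 88.2 + 33.58 = 1501.46
ΣP(2008)·Q(2008) = 8.23×118 + 12.36×57 + 1.14×90 + 0.24×146 = 971.14 + 704.52 + 102.6 + 35.04 = 1813.3
Index = 1501.46 / 1813.3 × 100 = 82.8026

82.8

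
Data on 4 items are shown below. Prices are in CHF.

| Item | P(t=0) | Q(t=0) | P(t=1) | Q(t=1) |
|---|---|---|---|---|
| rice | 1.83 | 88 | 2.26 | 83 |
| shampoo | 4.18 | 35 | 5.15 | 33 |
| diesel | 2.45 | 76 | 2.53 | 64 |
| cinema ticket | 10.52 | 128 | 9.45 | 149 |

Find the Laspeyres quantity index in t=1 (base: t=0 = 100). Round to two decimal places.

Laspeyres quantity index uses base-period prices as weights.
ΣP(t=0)·Q(t=1) = 1.83×83 + 4.18×33 + 2.45×64 + 10.52×149 = 151.89 + 137.94 + 156.8 + 1567.48 = 2014.11
ΣP(t=0)·Q(t=0) = 1.83×88 + 4.18×35 + 2.45×76 + 10.52×128 = 161.04 + 146.3 + 186.2 + 1346.56 = 1840.1
Index = 2014.11 / 1840.1 × 100 = 109.4566

109.46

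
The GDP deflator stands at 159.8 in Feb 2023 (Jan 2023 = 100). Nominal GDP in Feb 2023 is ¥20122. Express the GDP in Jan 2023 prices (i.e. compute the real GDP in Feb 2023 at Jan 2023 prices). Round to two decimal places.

12591.99

Real = Nominal ÷ (Index/100) = 20122 ÷ (159.8/100)
     = 20122 ÷ 1.598 = 12591.9900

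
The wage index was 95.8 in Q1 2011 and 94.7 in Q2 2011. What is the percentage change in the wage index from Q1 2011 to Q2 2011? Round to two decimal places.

Change = (94.7 − 95.8) / 95.8 × 100
       = -1.1 / 95.8 × 100 = -1.1482%

-1.15%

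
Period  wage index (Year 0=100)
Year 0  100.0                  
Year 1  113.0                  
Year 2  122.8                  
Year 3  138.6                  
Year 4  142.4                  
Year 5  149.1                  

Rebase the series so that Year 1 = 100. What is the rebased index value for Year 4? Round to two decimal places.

Rebased(Year 4) = 142.4 / 113.0 × 100 = 126.0177

126.02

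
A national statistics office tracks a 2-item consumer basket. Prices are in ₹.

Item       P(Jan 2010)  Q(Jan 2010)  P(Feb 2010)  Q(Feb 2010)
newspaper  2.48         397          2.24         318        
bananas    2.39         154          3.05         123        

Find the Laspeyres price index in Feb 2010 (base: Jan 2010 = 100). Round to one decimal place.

100.5

Laspeyres price index uses base-period quantities as weights.
ΣP(Feb 2010)·Q(Jan 2010) = 2.24×397 + 3.05×154 = 889.28 + 469.7 = 1358.98
ΣP(Jan 2010)·Q(Jan 2010) = 2.48×397 + 2.39×154 = 984.56 + 368.06 = 1352.62
Index = 1358.98 / 1352.62 × 100 = 100.4702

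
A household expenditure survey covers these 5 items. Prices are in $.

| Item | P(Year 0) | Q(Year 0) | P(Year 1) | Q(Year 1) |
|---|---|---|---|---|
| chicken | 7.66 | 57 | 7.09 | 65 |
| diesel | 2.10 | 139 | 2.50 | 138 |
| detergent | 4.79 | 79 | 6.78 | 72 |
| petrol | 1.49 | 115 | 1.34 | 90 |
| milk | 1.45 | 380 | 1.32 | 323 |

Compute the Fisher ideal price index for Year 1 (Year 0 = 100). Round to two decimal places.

Laspeyres component (base-period weights):
ΣP(Year 1)Q(Year 0) = 7.09×57 + 2.50×139 + 6.78×79 + 1.34×115 + 1.32×380 = 404.13 + 347.5 + 535.62 + 154.1 + 501.6 = 1942.95
ΣP(Year 0)Q(Year 0) = 7.66×57 + 2.10×139 + 4.79×79 + 1.49×115 + 1.45×380 = 436.62 + 291.9 + 378.41 + 171.35 + 551 = 1829.28
L = 1942.95 / 1829.28 × 100 = 106.2139
Paasche component (current-period weights):
ΣP(Year 1)Q(Year 1) = 7.09×65 + 2.50×138 + 6.78×72 + 1.34×90 + 1.32×323 = 460.85 + 345 + 488.16 + 120.6 + 426.36 = 1840.97
ΣP(Year 0)Q(Year 1) = 7.66×65 + 2.10×138 + 4.79×72 + 1.49×90 + 1.45×323 = 497.9 + 289.8 + 344.88 + 134.1 + 468.35 = 1735.03
P = 1840.97 / 1735.03 × 100 = 106.1059
Fisher = √(L × P) = √(106.2139 × 106.1059) = 106.1599

106.16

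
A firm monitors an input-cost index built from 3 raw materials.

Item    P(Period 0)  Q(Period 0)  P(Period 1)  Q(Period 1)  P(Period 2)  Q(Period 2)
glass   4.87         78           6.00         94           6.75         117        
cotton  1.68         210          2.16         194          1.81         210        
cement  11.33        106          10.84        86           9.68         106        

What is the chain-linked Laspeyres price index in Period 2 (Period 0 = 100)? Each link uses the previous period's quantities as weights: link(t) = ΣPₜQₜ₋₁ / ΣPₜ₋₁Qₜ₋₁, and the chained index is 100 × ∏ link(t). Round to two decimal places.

Link Period 0→Period 1:
ΣP(Period 1)Q(Period 0) = 6.00×78 + 2.16×210 + 10.84×106 = 468 + 453.6 + 1149.04 = 2070.64
ΣP(Period 0)Q(Period 0) = 4.87×78 + 1.68×210 + 11.33×106 = 379.86 + 352.8 + 1200.98 = 1933.64
link = 2070.64/1933.64 = 1.070851
Link Period 1→Period 2:
ΣP(Period 2)Q(Period 1) = 6.75×94 + 1.81×194 + 9.68×86 = 634.5 + 351.14 + 832.48 = 1818.12
ΣP(Period 1)Q(Period 1) = 6.00×94 + 2.16×194 + 10.84×86 = 564 + 419.04 + 932.24 = 1915.28
link = 1818.12/1915.28 = 0.949271
Chained index = 100 × 1.070851 × 0.949271 = 101.6528

101.65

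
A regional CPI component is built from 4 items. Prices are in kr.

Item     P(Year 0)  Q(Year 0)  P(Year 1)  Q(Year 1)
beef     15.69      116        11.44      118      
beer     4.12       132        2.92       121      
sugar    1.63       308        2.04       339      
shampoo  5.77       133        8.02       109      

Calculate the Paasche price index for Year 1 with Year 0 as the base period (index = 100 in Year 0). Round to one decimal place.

Paasche price index uses current-period quantities as weights.
ΣP(Year 1)·Q(Year 1) = 11.44×118 + 2.92×121 + 2.04×339 + 8.02×109 = 1349.92 + 353.32 + 691.56 + 874.18 = 3268.98
ΣP(Year 0)·Q(Year 1) = 15.69×118 + 4.12×121 + 1.63×339 + 5.77×109 = 1851.42 + 498.52 + 552.57 + 628.93 = 3531.44
Index = 3268.98 / 3531.44 × 100 = 92.5679

92.6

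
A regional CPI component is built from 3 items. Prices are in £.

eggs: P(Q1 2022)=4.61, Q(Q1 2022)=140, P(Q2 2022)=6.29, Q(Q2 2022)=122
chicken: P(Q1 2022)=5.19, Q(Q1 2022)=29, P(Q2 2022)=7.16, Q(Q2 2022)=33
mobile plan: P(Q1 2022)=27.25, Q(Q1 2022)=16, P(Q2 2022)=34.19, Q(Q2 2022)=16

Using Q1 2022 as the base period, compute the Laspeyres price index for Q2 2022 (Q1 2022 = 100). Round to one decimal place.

Laspeyres price index uses base-period quantities as weights.
ΣP(Q2 2022)·Q(Q1 2022) = 6.29×140 + 7.16×29 + 34.19×16 = 880.6 + 207.64 + 547.04 = 1635.28
ΣP(Q1 2022)·Q(Q1 2022) = 4.61×140 + 5.19×29 + 27.25×16 = 645.4 + 150.51 + 436 = 1231.91
Index = 1635.28 / 1231.91 × 100 = 132.7435

132.7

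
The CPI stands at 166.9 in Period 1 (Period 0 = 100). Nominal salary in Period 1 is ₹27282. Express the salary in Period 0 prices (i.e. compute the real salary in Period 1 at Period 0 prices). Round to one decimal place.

Real = Nominal ÷ (Index/100) = 27282 ÷ (166.9/100)
     = 27282 ÷ 1.669 = 16346.3152

16346.3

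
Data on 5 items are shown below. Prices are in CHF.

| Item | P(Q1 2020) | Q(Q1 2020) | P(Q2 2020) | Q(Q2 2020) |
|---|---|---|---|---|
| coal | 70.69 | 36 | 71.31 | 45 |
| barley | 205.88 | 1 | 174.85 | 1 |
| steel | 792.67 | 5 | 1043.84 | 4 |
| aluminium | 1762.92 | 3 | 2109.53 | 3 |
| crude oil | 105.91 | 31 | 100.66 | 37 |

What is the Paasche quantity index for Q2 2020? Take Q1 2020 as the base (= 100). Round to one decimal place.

Paasche quantity index uses current-period prices as weights.
ΣP(Q2 2020)·Q(Q2 2020) = 71.31×45 + 174.85×1 + 1043.84×4 + 2109.53×3 + 100.66×37 = 3208.95 + 174.85 + 4175.36 + 6328.59 + 3724.42 = 17612.17
ΣP(Q2 2020)·Q(Q1 2020) = 71.31×36 + 174.85×1 + 1043.84×5 + 2109.53×3 + 100.66×31 = 2567.16 + 174.85 + 5219.2 + 6328.59 + 3120.46 = 17410.26
Index = 17612.17 / 17410.26 × 100 = 101.1597

101.2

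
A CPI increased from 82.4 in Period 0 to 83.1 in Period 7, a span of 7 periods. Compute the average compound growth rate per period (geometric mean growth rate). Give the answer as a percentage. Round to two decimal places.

0.12%

Growth factor = (83.1/82.4)^(1/7) = (1.008495)^(1/7) = 1.001209
Growth rate = 1.001209 − 1 = 0.001209 = 0.1209%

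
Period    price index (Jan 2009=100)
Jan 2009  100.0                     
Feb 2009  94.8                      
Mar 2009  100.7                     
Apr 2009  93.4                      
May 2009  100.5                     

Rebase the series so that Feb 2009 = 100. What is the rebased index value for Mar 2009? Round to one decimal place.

106.2

Rebased(Mar 2009) = 100.7 / 94.8 × 100 = 106.2236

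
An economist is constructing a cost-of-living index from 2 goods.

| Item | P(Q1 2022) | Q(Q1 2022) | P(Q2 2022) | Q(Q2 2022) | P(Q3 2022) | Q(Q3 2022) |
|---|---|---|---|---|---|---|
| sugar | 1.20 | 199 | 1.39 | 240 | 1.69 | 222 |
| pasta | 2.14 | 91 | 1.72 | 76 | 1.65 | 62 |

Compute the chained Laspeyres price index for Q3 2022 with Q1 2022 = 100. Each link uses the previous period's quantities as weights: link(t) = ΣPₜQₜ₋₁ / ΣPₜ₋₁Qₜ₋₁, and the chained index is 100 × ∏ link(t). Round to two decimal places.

Link Q1 2022→Q2 2022:
ΣP(Q2 2022)Q(Q1 2022) = 1.39×199 + 1.72×91 = 276.61 + 156.52 = 433.13
ΣP(Q1 2022)Q(Q1 2022) = 1.20×199 + 2.14×91 = 238.8 + 194.74 = 433.54
link = 433.13/433.54 = 0.999054
Link Q2 2022→Q3 2022:
ΣP(Q3 2022)Q(Q2 2022) = 1.69×240 + 1.65×76 = 405.6 + 125.4 = 531
ΣP(Q2 2022)Q(Q2 2022) = 1.39×240 + 1.72×76 = 333.6 + 130.72 = 464.32
link = 531/464.32 = 1.143608
Chained index = 100 × 0.999054 × 1.143608 = 114.2526

114.25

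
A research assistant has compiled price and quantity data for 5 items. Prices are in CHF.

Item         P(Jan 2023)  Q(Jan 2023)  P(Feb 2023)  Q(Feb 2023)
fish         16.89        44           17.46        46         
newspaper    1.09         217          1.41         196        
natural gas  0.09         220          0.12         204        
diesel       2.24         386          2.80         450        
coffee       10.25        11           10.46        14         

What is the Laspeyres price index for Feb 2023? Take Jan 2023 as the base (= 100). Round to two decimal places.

116.17

Laspeyres price index uses base-period quantities as weights.
ΣP(Feb 2023)·Q(Jan 2023) = 17.46×44 + 1.41×217 + 0.12×220 + 2.80×386 + 10.46×11 = 768.24 + 305.97 + 26.4 + 1080.8 + 115.06 = 2296.47
ΣP(Jan 2023)·Q(Jan 2023) = 16.89×44 + 1.09×217 + 0.09×220 + 2.24×386 + 10.25×11 = 743.16 + 236.53 + 19.8 + 864.64 + 112.75 = 1976.88
Index = 2296.47 / 1976.88 × 100 = 116.1664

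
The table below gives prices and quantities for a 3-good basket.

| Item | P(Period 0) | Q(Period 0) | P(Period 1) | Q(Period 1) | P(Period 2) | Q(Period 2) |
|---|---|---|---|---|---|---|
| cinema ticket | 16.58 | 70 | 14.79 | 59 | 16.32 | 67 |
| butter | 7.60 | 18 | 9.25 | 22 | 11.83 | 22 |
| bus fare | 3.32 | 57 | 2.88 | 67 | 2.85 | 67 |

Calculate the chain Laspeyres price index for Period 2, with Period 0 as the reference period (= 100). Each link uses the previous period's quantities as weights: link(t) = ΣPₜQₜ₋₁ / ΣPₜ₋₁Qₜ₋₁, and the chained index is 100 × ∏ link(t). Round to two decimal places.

Link Period 0→Period 1:
ΣP(Period 1)Q(Period 0) = 14.79×70 + 9.25×18 + 2.88×57 = 1035.3 + 166.5 + 164.16 = 1365.96
ΣP(Period 0)Q(Period 0) = 16.58×70 + 7.60×18 + 3.32×57 = 1160.6 + 136.8 + 189.24 = 1486.64
link = 1365.96/1486.64 = 0.918824
Link Period 1→Period 2:
ΣP(Period 2)Q(Period 1) = 16.32×59 + 11.83×22 + 2.85×67 = 962.88 + 260.26 + 190.95 = 1414.09
ΣP(Period 1)Q(Period 1) = 14.79×59 + 9.25×22 + 2.88×67 = 872.61 + 203.5 + 192.96 = 1269.07
link = 1414.09/1269.07 = 1.114273
Chained index = 100 × 0.918824 × 1.114273 = 102.3820

102.38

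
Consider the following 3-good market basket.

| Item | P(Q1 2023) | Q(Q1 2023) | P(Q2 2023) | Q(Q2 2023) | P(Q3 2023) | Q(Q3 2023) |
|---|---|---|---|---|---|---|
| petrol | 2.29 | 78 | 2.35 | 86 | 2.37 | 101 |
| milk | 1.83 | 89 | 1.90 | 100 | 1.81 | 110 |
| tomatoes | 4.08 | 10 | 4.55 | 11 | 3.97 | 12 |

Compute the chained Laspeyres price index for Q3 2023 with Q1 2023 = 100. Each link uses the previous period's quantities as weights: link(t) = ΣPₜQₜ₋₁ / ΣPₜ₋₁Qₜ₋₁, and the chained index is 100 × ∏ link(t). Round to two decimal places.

Link Q1 2023→Q2 2023:
ΣP(Q2 2023)Q(Q1 2023) = 2.35×78 + 1.90×89 + 4.55×10 = 183.3 + 169.1 + 45.5 = 397.9
ΣP(Q1 2023)Q(Q1 2023) = 2.29×78 + 1.83×89 + 4.08×10 = 178.62 + 162.87 + 40.8 = 382.29
link = 397.9/382.29 = 1.040833
Link Q2 2023→Q3 2023:
ΣP(Q3 2023)Q(Q2 2023) = 2.37×86 + 1.81×100 + 3.97×11 = 203.82 + 181 + 43.67 = 428.49
ΣP(Q2 2023)Q(Q2 2023) = 2.35×86 + 1.90×100 + 4.55×11 = 202.1 + 190 + 50.05 = 442.15
link = 428.49/442.15 = 0.969106
Chained index = 100 × 1.040833 × 0.969106 = 100.8677

100.87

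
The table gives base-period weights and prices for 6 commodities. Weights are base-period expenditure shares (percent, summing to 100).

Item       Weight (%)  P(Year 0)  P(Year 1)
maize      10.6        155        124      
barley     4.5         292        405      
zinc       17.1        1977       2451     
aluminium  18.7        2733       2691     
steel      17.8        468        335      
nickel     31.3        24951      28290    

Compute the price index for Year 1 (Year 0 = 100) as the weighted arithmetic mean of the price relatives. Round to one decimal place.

102.6

maize: 10.6 × (124/155) = 10.6 × 0.800000 = 8.4800
barley: 4.5 × (405/292) = 4.5 × 1.386986 = 6.2414
zinc: 17.1 × (2451/1977) = 17.1 × 1.239757 = 21.1998
aluminium: 18.7 × (2691/2733) = 18.7 × 0.984632 = 18.4126
steel: 17.8 × (335/468) = 17.8 × 0.715812 = 12.7415
nickel: 31.3 × (28290/24951) = 31.3 × 1.133822 = 35.4886
Index = Σ wᵢ·(p₁ᵢ/p₀ᵢ) = 8.4800 + 6.2414 + 21.1998 + 18.4126 + 12.7415 + 35.4886 = 102.5640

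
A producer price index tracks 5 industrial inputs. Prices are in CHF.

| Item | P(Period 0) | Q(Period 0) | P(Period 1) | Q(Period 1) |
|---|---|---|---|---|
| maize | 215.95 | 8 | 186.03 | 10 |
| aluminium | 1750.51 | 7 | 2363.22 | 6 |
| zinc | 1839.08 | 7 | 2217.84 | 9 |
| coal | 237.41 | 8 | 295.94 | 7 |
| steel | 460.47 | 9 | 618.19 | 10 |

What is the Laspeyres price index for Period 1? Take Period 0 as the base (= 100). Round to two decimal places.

Laspeyres price index uses base-period quantities as weights.
ΣP(Period 1)·Q(Period 0) = 186.03×8 + 2363.22×7 + 2217.84×7 + 295.94×8 + 618.19×9 = 1488.24 + 16542.54 + 15524.88 + 2367.52 + 5563.71 = 41486.89
ΣP(Period 0)·Q(Period 0) = 215.95×8 + 1750.51×7 + 1839.08×7 + 237.41×8 + 460.47×9 = 1727.6 + 12253.57 + 12873.56 + 1899.28 + 4144.23 = 32898.24
Index = 41486.89 / 32898.24 × 100 = 126.1067

126.11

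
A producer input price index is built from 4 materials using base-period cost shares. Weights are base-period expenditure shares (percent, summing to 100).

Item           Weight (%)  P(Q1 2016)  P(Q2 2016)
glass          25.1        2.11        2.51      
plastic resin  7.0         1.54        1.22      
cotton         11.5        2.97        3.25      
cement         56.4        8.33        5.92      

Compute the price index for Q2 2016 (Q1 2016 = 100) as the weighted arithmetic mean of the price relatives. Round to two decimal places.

glass: 25.1 × (2.51/2.11) = 25.1 × 1.189573 = 29.8583
plastic resin: 7.0 × (1.22/1.54) = 7.0 × 0.792208 = 5.5455
cotton: 11.5 × (3.25/2.97) = 11.5 × 1.094276 = 12.5842
cement: 56.4 × (5.92/8.33) = 56.4 × 0.710684 = 40.0826
Index = Σ wᵢ·(p₁ᵢ/p₀ᵢ) = 29.8583 + 5.5455 + 12.5842 + 40.0826 = 88.0705

88.07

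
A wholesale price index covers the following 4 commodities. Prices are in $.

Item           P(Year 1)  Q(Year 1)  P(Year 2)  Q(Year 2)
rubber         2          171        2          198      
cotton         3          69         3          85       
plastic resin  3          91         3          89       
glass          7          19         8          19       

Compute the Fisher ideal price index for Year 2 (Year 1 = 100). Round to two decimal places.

101.90

Laspeyres component (base-period weights):
ΣP(Year 2)Q(Year 1) = 2×171 + 3×69 + 3×91 + 8×19 = 342 + 207 + 273 + 152 = 974
ΣP(Year 1)Q(Year 1) = 2×171 + 3×69 + 3×91 + 7×19 = 342 + 207 + 273 + 133 = 955
L = 974 / 955 × 100 = 101.9895
Paasche component (current-period weights):
ΣP(Year 2)Q(Year 2) = 2×198 + 3×85 + 3×89 + 8×19 = 396 + 255 + 267 + 152 = 1070
ΣP(Year 1)Q(Year 2) = 2×198 + 3×85 + 3×89 + 7×19 = 396 + 255 + 267 + 133 = 1051
P = 1070 / 1051 × 100 = 101.8078
Fisher = √(L × P) = √(101.9895 × 101.8078) = 101.8986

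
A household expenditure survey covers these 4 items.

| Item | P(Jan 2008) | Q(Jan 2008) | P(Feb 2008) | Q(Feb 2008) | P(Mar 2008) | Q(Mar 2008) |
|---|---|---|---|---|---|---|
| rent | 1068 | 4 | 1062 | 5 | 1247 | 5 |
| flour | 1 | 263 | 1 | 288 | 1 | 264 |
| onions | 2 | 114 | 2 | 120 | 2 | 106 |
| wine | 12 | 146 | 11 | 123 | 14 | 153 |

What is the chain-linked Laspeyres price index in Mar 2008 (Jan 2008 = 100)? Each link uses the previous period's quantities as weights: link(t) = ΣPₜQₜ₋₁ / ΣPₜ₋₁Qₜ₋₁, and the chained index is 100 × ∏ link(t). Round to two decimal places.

114.92

Link Jan 2008→Feb 2008:
ΣP(Feb 2008)Q(Jan 2008) = 1062×4 + 1×263 + 2×114 + 11×146 = 4248 + 263 + 228 + 1606 = 6345
ΣP(Jan 2008)Q(Jan 2008) = 1068×4 + 1×263 + 2×114 + 12×146 = 4272 + 263 + 228 + 1752 = 6515
link = 6345/6515 = 0.973906
Link Feb 2008→Mar 2008:
ΣP(Mar 2008)Q(Feb 2008) = 1247×5 + 1×288 + 2×120 + 14×123 = 6235 + 288 + 240 + 1722 = 8485
ΣP(Feb 2008)Q(Feb 2008) = 1062×5 + 1×288 + 2×120 + 11×123 = 5310 + 288 + 240 + 1353 = 7191
link = 8485/7191 = 1.179947
Chained index = 100 × 0.973906 × 1.179947 = 114.9158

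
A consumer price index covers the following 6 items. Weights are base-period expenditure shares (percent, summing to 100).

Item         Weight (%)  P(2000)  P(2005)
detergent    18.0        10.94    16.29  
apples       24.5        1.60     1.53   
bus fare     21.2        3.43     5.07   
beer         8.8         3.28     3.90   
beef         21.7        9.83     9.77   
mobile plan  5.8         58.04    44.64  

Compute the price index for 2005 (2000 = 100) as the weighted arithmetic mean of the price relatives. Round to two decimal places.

detergent: 18.0 × (16.29/10.94) = 18.0 × 1.489031 = 26.8026
apples: 24.5 × (1.53/1.60) = 24.5 × 0.956250 = 23.4281
bus fare: 21.2 × (5.07/3.43) = 21.2 × 1.478134 = 31.3364
beer: 8.8 × (3.90/3.28) = 8.8 × 1.189024 = 10.4634
beef: 21.7 × (9.77/9.83) = 21.7 × 0.993896 = 21.5675
mobile plan: 5.8 × (44.64/58.04) = 5.8 × 0.769125 = 4.4609
Index = Σ wᵢ·(p₁ᵢ/p₀ᵢ) = 26.8026 + 23.4281 + 31.3364 + 10.4634 + 21.5675 + 4.4609 = 118.0590

118.06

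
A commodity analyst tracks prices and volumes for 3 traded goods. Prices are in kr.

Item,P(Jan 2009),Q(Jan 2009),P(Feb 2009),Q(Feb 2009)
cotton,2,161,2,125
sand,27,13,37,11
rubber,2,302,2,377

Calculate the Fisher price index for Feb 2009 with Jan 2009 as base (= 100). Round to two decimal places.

109.31

Laspeyres component (base-period weights):
ΣP(Feb 2009)Q(Jan 2009) = 2×161 + 37×13 + 2×302 = 322 + 481 + 604 = 1407
ΣP(Jan 2009)Q(Jan 2009) = 2×161 + 27×13 + 2×302 = 322 + 351 + 604 = 1277
L = 1407 / 1277 × 100 = 110.1801
Paasche component (current-period weights):
ΣP(Feb 2009)Q(Feb 2009) = 2×125 + 37×11 + 2×377 = 250 + 407 + 754 = 1411
ΣP(Jan 2009)Q(Feb 2009) = 2×125 + 27×11 + 2×377 = 250 + 297 + 754 = 1301
P = 1411 / 1301 × 100 = 108.4550
Fisher = √(L × P) = √(110.1801 × 108.4550) = 109.3142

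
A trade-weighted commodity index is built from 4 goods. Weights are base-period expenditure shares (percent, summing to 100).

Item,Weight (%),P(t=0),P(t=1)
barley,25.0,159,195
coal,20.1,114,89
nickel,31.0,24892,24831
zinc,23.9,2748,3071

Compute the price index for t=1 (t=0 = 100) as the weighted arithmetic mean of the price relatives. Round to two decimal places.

barley: 25.0 × (195/159) = 25.0 × 1.226415 = 30.6604
coal: 20.1 × (89/114) = 20.1 × 0.780702 = 15.6921
nickel: 31.0 × (24831/24892) = 31.0 × 0.997549 = 30.9240
zinc: 23.9 × (3071/2748) = 23.9 × 1.117540 = 26.7092
Index = Σ wᵢ·(p₁ᵢ/p₀ᵢ) = 30.6604 + 15.6921 + 30.9240 + 26.7092 = 103.9857

103.99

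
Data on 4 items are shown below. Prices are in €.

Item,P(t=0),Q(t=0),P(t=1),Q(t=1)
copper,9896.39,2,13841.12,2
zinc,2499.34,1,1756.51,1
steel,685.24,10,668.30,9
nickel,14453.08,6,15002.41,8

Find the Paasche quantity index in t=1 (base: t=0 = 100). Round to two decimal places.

123.26

Paasche quantity index uses current-period prices as weights.
ΣP(t=1)·Q(t=1) = 13841.12×2 + 1756.51×1 + 668.30×9 + 15002.41×8 = 27682.24 + 1756.51 + 6014.7 + 120019.28 = 155472.73
ΣP(t=1)·Q(t=0) = 13841.12×2 + 1756.51×1 + 668.30×10 + 15002.41×6 = 27682.24 + 1756.51 + 6683 + 90014.46 = 126136.21
Index = 155472.73 / 126136.21 × 100 = 123.2578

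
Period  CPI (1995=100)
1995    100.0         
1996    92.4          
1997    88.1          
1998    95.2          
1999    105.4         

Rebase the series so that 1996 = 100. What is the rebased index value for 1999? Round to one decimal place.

114.1

Rebased(1999) = 105.4 / 92.4 × 100 = 114.0693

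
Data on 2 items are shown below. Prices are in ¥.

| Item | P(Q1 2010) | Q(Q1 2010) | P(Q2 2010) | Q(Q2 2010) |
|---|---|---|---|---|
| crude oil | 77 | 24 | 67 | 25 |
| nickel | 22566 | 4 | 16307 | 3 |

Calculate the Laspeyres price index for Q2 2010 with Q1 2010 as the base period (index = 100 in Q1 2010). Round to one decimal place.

72.6

Laspeyres price index uses base-period quantities as weights.
ΣP(Q2 2010)·Q(Q1 2010) = 67×24 + 16307×4 = 1608 + 65228 = 66836
ΣP(Q1 2010)·Q(Q1 2010) = 77×24 + 22566×4 = 1848 + 90264 = 92112
Index = 66836 / 92112 × 100 = 72.5595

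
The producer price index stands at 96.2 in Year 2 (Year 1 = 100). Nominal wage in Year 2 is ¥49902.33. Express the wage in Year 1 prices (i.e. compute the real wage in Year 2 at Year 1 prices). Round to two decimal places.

Real = Nominal ÷ (Index/100) = 49902.33 ÷ (96.2/100)
     = 49902.33 ÷ 0.962 = 51873.5239

51873.52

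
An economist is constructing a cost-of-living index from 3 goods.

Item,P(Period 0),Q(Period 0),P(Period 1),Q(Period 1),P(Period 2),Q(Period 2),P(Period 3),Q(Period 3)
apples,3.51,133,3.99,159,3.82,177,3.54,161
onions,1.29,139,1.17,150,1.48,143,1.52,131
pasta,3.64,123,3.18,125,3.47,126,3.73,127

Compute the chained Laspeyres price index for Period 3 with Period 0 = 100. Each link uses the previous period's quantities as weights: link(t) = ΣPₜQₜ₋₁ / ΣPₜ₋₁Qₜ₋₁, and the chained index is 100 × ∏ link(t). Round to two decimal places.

Link Period 0→Period 1:
ΣP(Period 1)Q(Period 0) = 3.99×133 + 1.17×139 + 3.18×123 = 530.67 + 162.63 + 391.14 = 1084.44
ΣP(Period 0)Q(Period 0) = 3.51×133 + 1.29×139 + 3.64×123 = 466.83 + 179.31 + 447.72 = 1093.86
link = 1084.44/1093.86 = 0.991388
Link Period 1→Period 2:
ΣP(Period 2)Q(Period 1) = 3.82×159 + 1.48×150 + 3.47×125 = 607.38 + 222 + 433.75 = 1263.13
ΣP(Period 1)Q(Period 1) = 3.99×159 + 1.17×150 + 3.18×125 = 634.41 + 175.5 + 397.5 = 1207.41
link = 1263.13/1207.41 = 1.046148
Link Period 2→Period 3:
ΣP(Period 3)Q(Period 2) = 3.54×177 + 1.52×143 + 3.73×126 = 626.58 + 217.36 + 469.98 = 1313.92
ΣP(Period 2)Q(Period 2) = 3.82×177 + 1.48×143 + 3.47×126 = 676.14 + 211.64 + 437.22 = 1325
link = 1313.92/1325 = 0.991638
Chained index = 100 × 0.991388 × 1.046148 × 0.991638 = 102.8466

102.85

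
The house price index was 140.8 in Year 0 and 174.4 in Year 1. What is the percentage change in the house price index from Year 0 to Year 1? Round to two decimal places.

Change = (174.4 − 140.8) / 140.8 × 100
       = 33.6 / 140.8 × 100 = 23.8636%

23.86%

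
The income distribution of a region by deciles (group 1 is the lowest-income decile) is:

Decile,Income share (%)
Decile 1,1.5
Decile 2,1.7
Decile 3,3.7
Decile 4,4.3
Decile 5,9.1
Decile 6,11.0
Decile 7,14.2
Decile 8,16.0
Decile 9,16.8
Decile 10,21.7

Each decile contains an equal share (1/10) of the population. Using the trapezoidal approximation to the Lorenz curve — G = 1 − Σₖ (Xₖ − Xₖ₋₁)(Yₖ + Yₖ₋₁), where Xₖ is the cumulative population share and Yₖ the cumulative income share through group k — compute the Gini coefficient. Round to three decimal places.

0.381

Cumulative income shares Yₖ: 0.0150, 0.0320, 0.0690, 0.1120, 0.2030, 0.3130, 0.4550, 0.6150, 0.7830, 1.0000
Σ (Xₖ−Xₖ₋₁)(Yₖ+Yₖ₋₁) = (1/10)(0.0150+0.0000) + (1/10)(0.0320+0.0150) + (1/10)(0.0690+0.0320) + (1/10)(0.1120+0.0690) + (1/10)(0.2030+0.1120) + (1/10)(0.3130+0.2030) + (1/10)(0.4550+0.3130) + (1/10)(0.6150+0.4550) + (1/10)(0.7830+0.6150) + (1/10)(1.0000+0.7830)
  = 0.0015 + 0.0047 + 0.0101 + 0.0181 + 0.0315 + 0.0516 + 0.0768 + 0.1070 + 0.1398 + 0.1783 = 0.6194
G = 1 − 0.6194 = 0.3806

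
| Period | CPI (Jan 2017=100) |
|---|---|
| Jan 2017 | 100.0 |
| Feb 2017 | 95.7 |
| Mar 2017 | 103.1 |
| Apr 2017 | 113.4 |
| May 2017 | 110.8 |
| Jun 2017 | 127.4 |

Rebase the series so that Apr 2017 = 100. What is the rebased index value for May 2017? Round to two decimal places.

Rebased(May 2017) = 110.8 / 113.4 × 100 = 97.7072

97.71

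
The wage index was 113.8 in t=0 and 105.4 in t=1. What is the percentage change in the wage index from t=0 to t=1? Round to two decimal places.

-7.38%

Change = (105.4 − 113.8) / 113.8 × 100
       = -8.4 / 113.8 × 100 = -7.3814%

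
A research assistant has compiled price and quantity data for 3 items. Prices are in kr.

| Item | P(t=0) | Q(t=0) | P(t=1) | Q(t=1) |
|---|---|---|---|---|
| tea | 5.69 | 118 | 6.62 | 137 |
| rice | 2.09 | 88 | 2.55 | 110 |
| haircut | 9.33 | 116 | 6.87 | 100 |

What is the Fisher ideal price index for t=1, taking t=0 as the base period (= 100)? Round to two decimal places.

94.75

Laspeyres component (base-period weights):
ΣP(t=1)Q(t=0) = 6.62×118 + 2.55×88 + 6.87×116 = 781.16 + 224.4 + 796.92 = 1802.48
ΣP(t=0)Q(t=0) = 5.69×118 + 2.09×88 + 9.33×116 = 671.42 + 183.92 + 1082.28 = 1937.62
L = 1802.48 / 1937.62 × 100 = 93.0255
Paasche component (current-period weights):
ΣP(t=1)Q(t=1) = 6.62×137 + 2.55×110 + 6.87×100 = 906.94 + 280.5 + 687 = 1874.44
ΣP(t=0)Q(t=1) = 5.69×137 + 2.09×110 + 9.33×100 = 779.53 + 229.9 + 933 = 1942.43
P = 1874.44 / 1942.43 × 100 = 96.4997
Fisher = √(L × P) = √(93.0255 × 96.4997) = 94.7467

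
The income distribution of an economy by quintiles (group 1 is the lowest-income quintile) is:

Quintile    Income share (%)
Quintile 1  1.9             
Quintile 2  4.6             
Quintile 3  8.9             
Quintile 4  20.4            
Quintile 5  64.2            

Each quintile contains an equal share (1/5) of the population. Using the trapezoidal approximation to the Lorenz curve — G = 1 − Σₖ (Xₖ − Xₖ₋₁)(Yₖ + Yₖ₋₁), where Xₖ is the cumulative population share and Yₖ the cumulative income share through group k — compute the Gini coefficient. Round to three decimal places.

0.562

Cumulative income shares Yₖ: 0.0190, 0.0650, 0.1540, 0.3580, 1.0000
Σ (Xₖ−Xₖ₋₁)(Yₖ+Yₖ₋₁) = (1/5)(0.0190+0.0000) + (1/5)(0.0650+0.0190) + (1/5)(0.1540+0.0650) + (1/5)(0.3580+0.1540) + (1/5)(1.0000+0.3580)
  = 0.0038 + 0.0168 + 0.0438 + 0.1024 + 0.2716 = 0.4384
G = 1 − 0.4384 = 0.5616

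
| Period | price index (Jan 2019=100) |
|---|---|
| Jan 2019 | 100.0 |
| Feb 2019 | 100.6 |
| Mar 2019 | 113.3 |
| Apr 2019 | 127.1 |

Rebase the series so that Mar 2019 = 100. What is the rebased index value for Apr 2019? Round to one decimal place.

112.2

Rebased(Apr 2019) = 127.1 / 113.3 × 100 = 112.1801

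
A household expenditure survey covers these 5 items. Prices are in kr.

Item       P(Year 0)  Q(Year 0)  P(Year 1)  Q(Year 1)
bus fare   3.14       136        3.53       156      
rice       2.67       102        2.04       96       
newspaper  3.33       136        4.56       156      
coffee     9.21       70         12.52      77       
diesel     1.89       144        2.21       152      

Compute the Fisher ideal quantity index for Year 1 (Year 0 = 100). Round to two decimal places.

Laspeyres component (base-period weights):
ΣP(Year 0)Q(Year 1) = 3.14×156 + 2.67×96 + 3.33×156 + 9.21×77 + 1.89×152 = 489.84 + 256.32 + 519.48 + 709.17 + 287.28 = 2262.09
ΣP(Year 0)Q(Year 0) = 3.14×136 + 2.67×102 + 3.33×136 + 9.21×70 + 1.89×144 = 427.04 + 272.34 + 452.88 + 644.7 + 272.16 = 2069.12
L = 2262.09 / 2069.12 × 100 = 109.3262
Paasche component (current-period weights):
ΣP(Year 1)Q(Year 1) = 3.53×156 + 2.04×96 + 4.56×156 + 12.52×77 + 2.21×152 = 550.68 + 195.84 + 711.36 + 964.04 + 335.92 = 2757.84
ΣP(Year 1)Q(Year 0) = 3.53×136 + 2.04×102 + 4.56×136 + 12.52×70 + 2.21×144 = 480.08 + 208.08 + 620.16 + 876.4 + 318.24 = 2502.96
P = 2757.84 / 2502.96 × 100 = 110.1831
Fisher = √(L × P) = √(109.3262 × 110.1831) = 109.7538

109.75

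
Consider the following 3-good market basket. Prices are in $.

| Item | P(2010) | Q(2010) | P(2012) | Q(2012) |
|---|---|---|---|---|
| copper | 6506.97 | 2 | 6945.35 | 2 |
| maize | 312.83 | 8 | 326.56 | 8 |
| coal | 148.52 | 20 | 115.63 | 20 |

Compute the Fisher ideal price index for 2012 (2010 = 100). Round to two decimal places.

Laspeyres component (base-period weights):
ΣP(2012)Q(2010) = 6945.35×2 + 326.56×8 + 115.63×20 = 13890.7 + 2612.48 + 2312.6 = 18815.78
ΣP(2010)Q(2010) = 6506.97×2 + 312.83×8 + 148.52×20 = 13013.94 + 2502.64 + 2970.4 = 18486.98
L = 18815.78 / 18486.98 × 100 = 101.7785
Paasche component (current-period weights):
ΣP(2012)Q(2012) = 6945.35×2 + 326.56×8 + 115.63×20 = 13890.7 + 2612.48 + 2312.6 = 18815.78
ΣP(2010)Q(2012) = 6506.97×2 + 312.83×8 + 148.52×20 = 13013.94 + 2502.64 + 2970.4 = 18486.98
P = 18815.78 / 18486.98 × 100 = 101.7785
Fisher = √(L × P) = √(101.7785 × 101.7785) = 101.7785

101.78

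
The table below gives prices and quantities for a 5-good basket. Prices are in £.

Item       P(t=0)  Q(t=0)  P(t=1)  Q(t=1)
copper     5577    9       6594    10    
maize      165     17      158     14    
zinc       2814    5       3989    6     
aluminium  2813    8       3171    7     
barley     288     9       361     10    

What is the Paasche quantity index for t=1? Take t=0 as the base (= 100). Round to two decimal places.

Paasche quantity index uses current-period prices as weights.
ΣP(t=1)·Q(t=1) = 6594×10 + 158×14 + 3989×6 + 3171×7 + 361×10 = 65940 + 2212 + 23934 + 22197 + 3610 = 117893
ΣP(t=1)·Q(t=0) = 6594×9 + 158×17 + 3989×5 + 3171×8 + 361×9 = 59346 + 2686 + 19945 + 25368 + 3249 = 110594
Index = 117893 / 110594 × 100 = 106.5998

106.60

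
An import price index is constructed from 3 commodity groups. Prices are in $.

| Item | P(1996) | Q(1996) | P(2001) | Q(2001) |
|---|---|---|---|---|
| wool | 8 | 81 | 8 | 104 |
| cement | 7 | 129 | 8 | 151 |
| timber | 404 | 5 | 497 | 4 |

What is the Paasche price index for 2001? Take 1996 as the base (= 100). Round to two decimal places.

114.92

Paasche price index uses current-period quantities as weights.
ΣP(2001)·Q(2001) = 8×104 + 8×151 + 497×4 = 832 + 1208 + 1988 = 4028
ΣP(1996)·Q(2001) = 8×104 + 7×151 + 404×4 = 832 + 1057 + 1616 = 3505
Index = 4028 / 3505 × 100 = 114.9215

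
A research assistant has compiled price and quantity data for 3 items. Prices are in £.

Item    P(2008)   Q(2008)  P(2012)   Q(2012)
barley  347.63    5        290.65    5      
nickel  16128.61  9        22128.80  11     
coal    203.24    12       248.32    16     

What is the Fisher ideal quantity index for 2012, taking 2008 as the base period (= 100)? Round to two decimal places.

122.19

Laspeyres component (base-period weights):
ΣP(2008)Q(2012) = 347.63×5 + 16128.61×11 + 203.24×16 = 1738.15 + 177414.71 + 3251.84 = 182404.7
ΣP(2008)Q(2008) = 347.63×5 + 16128.61×9 + 203.24×12 = 1738.15 + 145157.49 + 2438.88 = 149334.52
L = 182404.7 / 149334.52 × 100 = 122.1450
Paasche component (current-period weights):
ΣP(2012)Q(2012) = 290.65×5 + 22128.80×11 + 248.32×16 = 1453.25 + 243416.8 + 3973.12 = 248843.17
ΣP(2012)Q(2008) = 290.65×5 + 22128.80×9 + 248.32×12 = 1453.25 + 199159.2 + 2979.84 = 203592.29
P = 248843.17 / 203592.29 × 100 = 122.2262
Fisher = √(L × P) = √(122.1450 × 122.2262) = 122.1856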